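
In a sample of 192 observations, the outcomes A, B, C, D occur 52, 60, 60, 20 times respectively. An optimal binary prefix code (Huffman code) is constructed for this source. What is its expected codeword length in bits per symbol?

Probabilities are the counts divided by 192.
Repeatedly combine the two least-probable nodes; the expected code length is the sum of the merged weights.
merge 5/48 + 13/48 → 3/8
merge 5/16 + 5/16 → 5/8
merge 3/8 + 5/8 → 1
L = 3/8 + 5/8 + 1 = 2 bits/symbol.

2 bits/symbol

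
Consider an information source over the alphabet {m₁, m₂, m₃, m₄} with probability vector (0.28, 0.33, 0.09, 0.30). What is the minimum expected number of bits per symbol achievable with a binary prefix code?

Repeatedly combine the two least-probable nodes; the expected code length is the sum of the merged weights.
merge 9/100 + 7/25 → 37/100
merge 3/10 + 33/100 → 63/100
merge 37/100 + 63/100 → 1
L = 37/100 + 63/100 + 1 = 2 bits/symbol.

2 bits/symbol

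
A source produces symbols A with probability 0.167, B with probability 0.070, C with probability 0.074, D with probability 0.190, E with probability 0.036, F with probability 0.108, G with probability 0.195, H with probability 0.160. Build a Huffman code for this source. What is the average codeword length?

Repeatedly combine the two least-probable nodes; the expected code length is the sum of the merged weights.
merge 9/250 + 7/100 → 53/500
merge 37/500 + 53/500 → 9/50
merge 27/250 + 4/25 → 67/250
merge 167/1000 + 9/50 → 347/1000
merge 19/100 + 39/200 → 77/200
merge 67/250 + 347/1000 → 123/200
merge 77/200 + 123/200 → 1
L = 53/500 + 9/50 + 67/250 + 347/1000 + 77/200 + 123/200 + 1 = 2901/1000 = 2.901 bits/symbol.

2.901 bits/symbol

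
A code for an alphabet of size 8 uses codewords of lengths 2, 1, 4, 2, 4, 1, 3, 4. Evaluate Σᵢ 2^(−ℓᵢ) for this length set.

1.8125

With common denominator 2^4 = 16: Σ 2^(−ℓᵢ) = 4/16 + 8/16 + 1/16 + 4/16 + 1/16 + 8/16 + 2/16 + 1/16 = 29/16 = 1.8125.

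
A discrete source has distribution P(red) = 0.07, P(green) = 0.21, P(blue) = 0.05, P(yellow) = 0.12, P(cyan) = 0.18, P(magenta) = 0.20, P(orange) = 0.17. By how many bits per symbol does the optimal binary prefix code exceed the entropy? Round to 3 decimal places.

Entropy H = −Σ p log₂ p ≈ 2.6688 bits.
Huffman merges: 1/20+7/100→3/25; 3/25+3/25→6/25; 17/100+9/50→7/20; 1/5+21/100→41/100; 6/25+7/20→59/100; 41/100+59/100→1. L = 271/100 ≈ 2.7100.
L − H = 2.7100 − 2.6688 = 0.041 bits.

0.041 bits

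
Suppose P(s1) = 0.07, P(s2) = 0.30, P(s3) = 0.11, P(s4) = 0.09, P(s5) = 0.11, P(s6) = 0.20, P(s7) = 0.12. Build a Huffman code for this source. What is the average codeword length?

Repeatedly combine the two least-probable nodes; the expected code length is the sum of the merged weights.
merge 7/100 + 9/100 → 4/25
merge 11/100 + 11/100 → 11/50
merge 3/25 + 4/25 → 7/25
merge 1/5 + 11/50 → 21/50
merge 7/25 + 3/10 → 29/50
merge 21/50 + 29/50 → 1
L = 4/25 + 11/50 + 7/25 + 21/50 + 29/50 + 1 = 133/50 = 2.66 bits/symbol.

2.66 bits/symbol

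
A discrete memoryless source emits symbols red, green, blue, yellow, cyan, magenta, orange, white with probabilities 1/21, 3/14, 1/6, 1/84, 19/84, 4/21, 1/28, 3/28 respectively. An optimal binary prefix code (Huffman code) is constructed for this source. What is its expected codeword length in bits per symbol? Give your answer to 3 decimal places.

2.702 bits/symbol

Repeatedly combine the two least-probable nodes; the expected code length is the sum of the merged weights.
merge 1/84 + 1/28 → 1/21
merge 1/21 + 1/21 → 2/21
merge 2/21 + 3/28 → 17/84
merge 1/6 + 4/21 → 5/14
merge 17/84 + 3/14 → 5/12
merge 19/84 + 5/14 → 7/12
merge 5/12 + 7/12 → 1
L = 1/21 + 2/21 + 17/84 + 5/14 + 5/12 + 7/12 + 1 = 227/84 ≈ 2.702 bits/symbol.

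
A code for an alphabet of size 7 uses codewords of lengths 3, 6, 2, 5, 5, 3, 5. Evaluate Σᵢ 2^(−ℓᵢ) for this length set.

With common denominator 2^6 = 64: Σ 2^(−ℓᵢ) = 8/64 + 1/64 + 16/64 + 2/64 + 2/64 + 8/64 + 2/64 = 39/64 = 0.609375.

0.609375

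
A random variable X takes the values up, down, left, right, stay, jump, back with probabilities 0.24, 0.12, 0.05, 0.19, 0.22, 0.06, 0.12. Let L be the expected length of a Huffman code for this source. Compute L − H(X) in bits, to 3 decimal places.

Entropy H = −Σ p log₂ p ≈ 2.6237 bits.
Huffman merges: 1/20+3/50→11/100; 11/100+3/25→23/100; 3/25+19/100→31/100; 11/50+23/100→9/20; 6/25+31/100→11/20; 9/20+11/20→1. L = 53/20 ≈ 2.6500.
L − H = 2.6500 − 2.6237 = 0.026 bits.

0.026 bits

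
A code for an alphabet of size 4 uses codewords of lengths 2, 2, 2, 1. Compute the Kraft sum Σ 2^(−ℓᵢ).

1.25

With common denominator 2^2 = 4: Σ 2^(−ℓᵢ) = 1/4 + 1/4 + 1/4 + 2/4 = 5/4 = 1.25.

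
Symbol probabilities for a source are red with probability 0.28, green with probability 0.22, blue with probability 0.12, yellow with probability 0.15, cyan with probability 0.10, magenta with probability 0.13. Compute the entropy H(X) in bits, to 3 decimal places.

H = −Σ pᵢ log₂ pᵢ.
−0.28·log₂(0.28) = 0.5142
−0.22·log₂(0.22) = 0.4806
−0.12·log₂(0.12) = 0.3671
−0.15·log₂(0.15) = 0.4105
−0.10·log₂(0.10) = 0.3322
−0.13·log₂(0.13) = 0.3826
Sum ≈ 2.4872 → 2.487 bits.

2.487 bits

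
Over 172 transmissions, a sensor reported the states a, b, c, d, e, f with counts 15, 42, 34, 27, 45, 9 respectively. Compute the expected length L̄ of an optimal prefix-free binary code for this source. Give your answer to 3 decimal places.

2.436 bits/symbol

Probabilities are the counts divided by 172.
Repeatedly combine the two least-probable nodes; the expected code length is the sum of the merged weights.
merge 9/172 + 15/172 → 6/43
merge 6/43 + 27/172 → 51/172
merge 17/86 + 21/86 → 19/43
merge 45/172 + 51/172 → 24/43
merge 19/43 + 24/43 → 1
L = 6/43 + 51/172 + 19/43 + 24/43 + 1 = 419/172 ≈ 2.436 bits/symbol.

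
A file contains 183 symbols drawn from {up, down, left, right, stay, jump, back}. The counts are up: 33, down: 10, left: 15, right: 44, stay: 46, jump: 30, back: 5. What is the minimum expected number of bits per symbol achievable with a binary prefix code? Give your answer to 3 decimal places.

Probabilities are the counts divided by 183.
Repeatedly combine the two least-probable nodes; the expected code length is the sum of the merged weights.
merge 5/183 + 10/183 → 5/61
merge 5/61 + 5/61 → 10/61
merge 10/61 + 10/61 → 20/61
merge 11/61 + 44/183 → 77/183
merge 46/183 + 20/61 → 106/183
merge 77/183 + 106/183 → 1
L = 5/61 + 10/61 + 20/61 + 77/183 + 106/183 + 1 = 157/61 ≈ 2.574 bits/symbol.

2.574 bits/symbol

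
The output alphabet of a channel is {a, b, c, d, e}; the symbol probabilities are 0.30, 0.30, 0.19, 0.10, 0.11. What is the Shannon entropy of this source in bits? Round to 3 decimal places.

H = −Σ pᵢ log₂ pᵢ.
−0.30·log₂(0.30) = 0.5211
−0.30·log₂(0.30) = 0.5211
−0.19·log₂(0.19) = 0.4552
−0.10·log₂(0.10) = 0.3322
−0.11·log₂(0.11) = 0.3503
Sum ≈ 2.1799 → 2.180 bits.

2.180 bits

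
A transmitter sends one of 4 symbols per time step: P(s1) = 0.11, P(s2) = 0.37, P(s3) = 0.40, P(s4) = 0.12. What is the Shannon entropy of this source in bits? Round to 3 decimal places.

1.777 bits

H = −Σ pᵢ log₂ pᵢ.
−0.11·log₂(0.11) = 0.3503
−0.37·log₂(0.37) = 0.5307
−0.40·log₂(0.40) = 0.5288
−0.12·log₂(0.12) = 0.3671
Sum ≈ 1.7769 → 1.777 bits.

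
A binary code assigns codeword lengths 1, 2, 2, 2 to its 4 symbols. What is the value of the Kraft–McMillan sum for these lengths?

With common denominator 2^2 = 4: Σ 2^(−ℓᵢ) = 2/4 + 1/4 + 1/4 + 1/4 = 5/4 = 1.25.

1.25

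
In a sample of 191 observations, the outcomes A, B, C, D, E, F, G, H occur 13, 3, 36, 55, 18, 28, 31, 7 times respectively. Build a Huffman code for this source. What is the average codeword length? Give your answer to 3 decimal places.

2.696 bits/symbol

Probabilities are the counts divided by 191.
Repeatedly combine the two least-probable nodes; the expected code length is the sum of the merged weights.
merge 3/191 + 7/191 → 10/191
merge 10/191 + 13/191 → 23/191
merge 18/191 + 23/191 → 41/191
merge 28/191 + 31/191 → 59/191
merge 36/191 + 41/191 → 77/191
merge 55/191 + 59/191 → 114/191
merge 77/191 + 114/191 → 1
L = 10/191 + 23/191 + 41/191 + 59/191 + 77/191 + 114/191 + 1 = 515/191 ≈ 2.696 bits/symbol.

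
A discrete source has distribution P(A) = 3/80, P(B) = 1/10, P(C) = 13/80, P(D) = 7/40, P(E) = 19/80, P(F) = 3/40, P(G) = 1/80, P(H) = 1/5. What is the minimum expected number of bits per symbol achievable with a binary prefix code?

2.7375 bits/symbol

Repeatedly combine the two least-probable nodes; the expected code length is the sum of the merged weights.
merge 1/80 + 3/80 → 1/20
merge 1/20 + 3/40 → 1/8
merge 1/10 + 1/8 → 9/40
merge 13/80 + 7/40 → 27/80
merge 1/5 + 9/40 → 17/40
merge 19/80 + 27/80 → 23/40
merge 17/40 + 23/40 → 1
L = 1/20 + 1/8 + 9/40 + 27/80 + 17/40 + 23/40 + 1 = 219/80 = 2.7375 bits/symbol.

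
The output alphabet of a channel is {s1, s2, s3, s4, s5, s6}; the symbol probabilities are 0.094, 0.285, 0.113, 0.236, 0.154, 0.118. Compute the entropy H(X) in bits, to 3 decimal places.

2.463 bits

H = −Σ pᵢ log₂ pᵢ.
−0.094·log₂(0.094) = 0.3207
−0.285·log₂(0.285) = 0.5161
−0.113·log₂(0.113) = 0.3555
−0.236·log₂(0.236) = 0.4916
−0.154·log₂(0.154) = 0.4156
−0.118·log₂(0.118) = 0.3638
Sum ≈ 2.4633 → 2.463 bits.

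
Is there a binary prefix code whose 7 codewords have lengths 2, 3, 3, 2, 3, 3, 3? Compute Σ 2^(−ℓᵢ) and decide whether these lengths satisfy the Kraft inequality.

With common denominator 2^3 = 8: Σ 2^(−ℓᵢ) = 2/8 + 1/8 + 1/8 + 2/8 + 1/8 + 1/8 + 1/8 = 9/8 = 1.125.
Kraft's inequality requires Σ ≤ 1; here Σ = 1.125 > 1, so no such prefix code exists.

1.125; no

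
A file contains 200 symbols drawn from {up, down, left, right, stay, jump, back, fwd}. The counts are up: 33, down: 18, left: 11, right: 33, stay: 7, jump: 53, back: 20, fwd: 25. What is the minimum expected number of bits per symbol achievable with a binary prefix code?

2.825 bits/symbol

Probabilities are the counts divided by 200.
Repeatedly combine the two least-probable nodes; the expected code length is the sum of the merged weights.
merge 7/200 + 11/200 → 9/100
merge 9/100 + 9/100 → 9/50
merge 1/10 + 1/8 → 9/40
merge 33/200 + 33/200 → 33/100
merge 9/50 + 9/40 → 81/200
merge 53/200 + 33/100 → 119/200
merge 81/200 + 119/200 → 1
L = 9/100 + 9/50 + 9/40 + 33/100 + 81/200 + 119/200 + 1 = 113/40 = 2.825 bits/symbol.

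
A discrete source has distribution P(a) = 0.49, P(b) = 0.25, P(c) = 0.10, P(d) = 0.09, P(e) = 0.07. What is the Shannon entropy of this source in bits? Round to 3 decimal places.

H = −Σ pᵢ log₂ pᵢ.
−0.49·log₂(0.49) = 0.5043
−0.25·log₂(0.25) = 0.5000
−0.10·log₂(0.10) = 0.3322
−0.09·log₂(0.09) = 0.3127
−0.07·log₂(0.07) = 0.2686
Sum ≈ 1.9177 → 1.918 bits.

1.918 bits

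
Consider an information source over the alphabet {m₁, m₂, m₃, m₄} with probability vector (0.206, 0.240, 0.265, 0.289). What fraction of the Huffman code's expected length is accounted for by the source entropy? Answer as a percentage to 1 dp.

Entropy H = −Σ p log₂ p ≈ 1.9889 bits.
Huffman merges: 103/500+6/25→223/500; 53/200+289/1000→277/500; 223/500+277/500→1. L = 2 ≈ 2.0000.
Efficiency = H/L = 1.9889/2.0000 = 99.4%.

99.4%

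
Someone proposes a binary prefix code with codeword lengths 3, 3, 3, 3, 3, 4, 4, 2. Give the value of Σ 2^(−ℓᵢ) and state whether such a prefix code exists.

With common denominator 2^4 = 16: Σ 2^(−ℓᵢ) = 2/16 + 2/16 + 2/16 + 2/16 + 2/16 + 1/16 + 1/16 + 4/16 = 16/16 = 1.
Kraft's inequality requires Σ ≤ 1; here Σ = 1 ≤ 1, so such a prefix code exists.

1; yes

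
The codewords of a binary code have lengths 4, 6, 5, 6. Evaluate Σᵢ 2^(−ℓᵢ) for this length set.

0.125

With common denominator 2^6 = 64: Σ 2^(−ℓᵢ) = 4/64 + 1/64 + 2/64 + 1/64 = 8/64 = 0.125.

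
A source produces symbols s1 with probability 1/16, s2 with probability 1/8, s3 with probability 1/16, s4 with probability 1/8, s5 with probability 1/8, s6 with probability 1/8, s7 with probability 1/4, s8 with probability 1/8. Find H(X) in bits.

Each probability is a power of 1/2, so log₂(1/p) is an integer.
H = Σ p·log₂(1/p) = 1/16·4 + 1/8·3 + 1/16·4 + 1/8·3 + 1/8·3 + 1/8·3 + 1/4·2 + 1/8·3 = 2.875 bits.

2.875 bits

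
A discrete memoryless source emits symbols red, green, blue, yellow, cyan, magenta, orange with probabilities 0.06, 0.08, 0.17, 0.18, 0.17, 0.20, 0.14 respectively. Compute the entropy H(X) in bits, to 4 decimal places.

H = −Σ pᵢ log₂ pᵢ.
−0.06·log₂(0.06) = 0.2435
−0.08·log₂(0.08) = 0.2915
−0.17·log₂(0.17) = 0.4346
−0.18·log₂(0.18) = 0.4453
−0.17·log₂(0.17) = 0.4346
−0.20·log₂(0.20) = 0.4644
−0.14·log₂(0.14) = 0.3971
Sum ≈ 2.7110 → 2.7110 bits.

2.7110 bits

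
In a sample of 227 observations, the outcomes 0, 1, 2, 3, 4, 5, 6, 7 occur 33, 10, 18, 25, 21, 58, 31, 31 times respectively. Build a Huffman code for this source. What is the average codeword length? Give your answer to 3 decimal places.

Probabilities are the counts divided by 227.
Repeatedly combine the two least-probable nodes; the expected code length is the sum of the merged weights.
merge 10/227 + 18/227 → 28/227
merge 21/227 + 25/227 → 46/227
merge 28/227 + 31/227 → 59/227
merge 31/227 + 33/227 → 64/227
merge 46/227 + 58/227 → 104/227
merge 59/227 + 64/227 → 123/227
merge 104/227 + 123/227 → 1
L = 28/227 + 46/227 + 59/227 + 64/227 + 104/227 + 123/227 + 1 = 651/227 ≈ 2.868 bits/symbol.

2.868 bits/symbol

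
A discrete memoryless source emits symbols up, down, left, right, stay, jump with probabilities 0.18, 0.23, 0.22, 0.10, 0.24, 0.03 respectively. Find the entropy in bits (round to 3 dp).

H = −Σ pᵢ log₂ pᵢ.
−0.18·log₂(0.18) = 0.4453
−0.23·log₂(0.23) = 0.4877
−0.22·log₂(0.22) = 0.4806
−0.10·log₂(0.10) = 0.3322
−0.24·log₂(0.24) = 0.4941
−0.03·log₂(0.03) = 0.1518
Sum ≈ 2.3916 → 2.392 bits.

2.392 bits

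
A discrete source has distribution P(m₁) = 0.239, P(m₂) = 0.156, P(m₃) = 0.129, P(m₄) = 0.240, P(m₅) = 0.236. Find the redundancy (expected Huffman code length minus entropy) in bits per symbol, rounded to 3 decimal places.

Entropy H = −Σ p log₂ p ≈ 2.2785 bits.
Huffman merges: 129/1000+39/250→57/200; 59/250+239/1000→19/40; 6/25+57/200→21/40; 19/40+21/40→1. L = 457/200 ≈ 2.2850.
L − H = 2.2850 − 2.2785 = 0.006 bits.

0.006 bits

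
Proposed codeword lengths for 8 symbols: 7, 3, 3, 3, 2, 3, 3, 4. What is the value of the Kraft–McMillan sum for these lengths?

0.9453125

With common denominator 2^7 = 128: Σ 2^(−ℓᵢ) = 1/128 + 16/128 + 16/128 + 16/128 + 32/128 + 16/128 + 16/128 + 8/128 = 121/128 = 0.9453125.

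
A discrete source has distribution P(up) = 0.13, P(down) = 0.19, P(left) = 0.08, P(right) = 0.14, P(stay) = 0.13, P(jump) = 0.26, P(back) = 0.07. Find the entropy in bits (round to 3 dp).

H = −Σ pᵢ log₂ pᵢ.
−0.13·log₂(0.13) = 0.3826
−0.19·log₂(0.19) = 0.4552
−0.08·log₂(0.08) = 0.2915
−0.14·log₂(0.14) = 0.3971
−0.13·log₂(0.13) = 0.3826
−0.26·log₂(0.26) = 0.5053
−0.07·log₂(0.07) = 0.2686
Sum ≈ 2.6830 → 2.683 bits.

2.683 bits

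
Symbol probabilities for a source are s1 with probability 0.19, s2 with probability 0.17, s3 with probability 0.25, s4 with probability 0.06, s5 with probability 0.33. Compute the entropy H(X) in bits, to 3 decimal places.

2.161 bits

H = −Σ pᵢ log₂ pᵢ.
−0.19·log₂(0.19) = 0.4552
−0.17·log₂(0.17) = 0.4346
−0.25·log₂(0.25) = 0.5000
−0.06·log₂(0.06) = 0.2435
−0.33·log₂(0.33) = 0.5278
Sum ≈ 2.1612 → 2.161 bits.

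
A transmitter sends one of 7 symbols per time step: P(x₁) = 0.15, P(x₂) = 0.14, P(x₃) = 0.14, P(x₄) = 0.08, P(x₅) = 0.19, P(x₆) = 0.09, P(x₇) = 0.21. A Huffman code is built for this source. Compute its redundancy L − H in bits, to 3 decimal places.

0.033 bits

Entropy H = −Σ p log₂ p ≈ 2.7370 bits.
Huffman merges: 2/25+9/100→17/100; 7/50+7/50→7/25; 3/20+17/100→8/25; 19/100+21/100→2/5; 7/25+8/25→3/5; 2/5+3/5→1. L = 277/100 ≈ 2.7700.
L − H = 2.7700 − 2.7370 = 0.033 bits.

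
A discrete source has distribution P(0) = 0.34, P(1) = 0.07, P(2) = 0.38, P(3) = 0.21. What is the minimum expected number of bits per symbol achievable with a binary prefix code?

1.9 bits/symbol

Repeatedly combine the two least-probable nodes; the expected code length is the sum of the merged weights.
merge 7/100 + 21/100 → 7/25
merge 7/25 + 17/50 → 31/50
merge 19/50 + 31/50 → 1
L = 7/25 + 31/50 + 1 = 19/10 = 1.9 bits/symbol.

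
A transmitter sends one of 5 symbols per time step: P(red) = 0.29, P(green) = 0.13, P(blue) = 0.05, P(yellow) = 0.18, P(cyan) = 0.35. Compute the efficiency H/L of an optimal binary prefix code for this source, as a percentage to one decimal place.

96.0%

Entropy H = −Σ p log₂ p ≈ 2.0921 bits.
Huffman merges: 1/20+13/100→9/50; 9/50+9/50→9/25; 29/100+7/20→16/25; 9/25+16/25→1. L = 109/50 ≈ 2.1800.
Efficiency = H/L = 2.0921/2.1800 = 96.0%.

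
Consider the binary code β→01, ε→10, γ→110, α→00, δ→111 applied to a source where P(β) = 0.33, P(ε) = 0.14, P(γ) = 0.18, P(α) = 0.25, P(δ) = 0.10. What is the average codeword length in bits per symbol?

L̄ = Σ pᵢ·ℓᵢ = 0.33·2 + 0.14·2 + 0.18·3 + 0.25·2 + 0.10·3 = 2.28 bits/symbol.

2.28 bits/symbol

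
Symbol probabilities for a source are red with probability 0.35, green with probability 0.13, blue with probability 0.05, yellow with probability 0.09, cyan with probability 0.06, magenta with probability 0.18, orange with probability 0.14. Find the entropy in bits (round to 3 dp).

2.527 bits

H = −Σ pᵢ log₂ pᵢ.
−0.35·log₂(0.35) = 0.5301
−0.13·log₂(0.13) = 0.3826
−0.05·log₂(0.05) = 0.2161
−0.09·log₂(0.09) = 0.3127
−0.06·log₂(0.06) = 0.2435
−0.18·log₂(0.18) = 0.4453
−0.14·log₂(0.14) = 0.3971
Sum ≈ 2.5274 → 2.527 bits.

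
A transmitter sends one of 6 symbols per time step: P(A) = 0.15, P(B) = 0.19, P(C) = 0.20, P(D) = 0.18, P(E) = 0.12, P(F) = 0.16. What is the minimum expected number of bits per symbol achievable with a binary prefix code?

2.61 bits/symbol

Repeatedly combine the two least-probable nodes; the expected code length is the sum of the merged weights.
merge 3/25 + 3/20 → 27/100
merge 4/25 + 9/50 → 17/50
merge 19/100 + 1/5 → 39/100
merge 27/100 + 17/50 → 61/100
merge 39/100 + 61/100 → 1
L = 27/100 + 17/50 + 39/100 + 61/100 + 1 = 261/100 = 2.61 bits/symbol.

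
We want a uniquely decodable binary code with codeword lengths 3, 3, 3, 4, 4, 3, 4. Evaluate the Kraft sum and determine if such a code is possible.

With common denominator 2^4 = 16: Σ 2^(−ℓᵢ) = 2/16 + 2/16 + 2/16 + 1/16 + 1/16 + 2/16 + 1/16 = 11/16 = 0.6875.
Kraft's inequality requires Σ ≤ 1; here Σ = 0.6875 ≤ 1, so such a prefix code exists.

0.6875; yes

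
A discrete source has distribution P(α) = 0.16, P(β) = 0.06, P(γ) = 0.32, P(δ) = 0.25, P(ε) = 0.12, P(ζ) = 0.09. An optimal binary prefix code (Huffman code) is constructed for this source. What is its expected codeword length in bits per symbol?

2.42 bits/symbol

Repeatedly combine the two least-probable nodes; the expected code length is the sum of the merged weights.
merge 3/50 + 9/100 → 3/20
merge 3/25 + 3/20 → 27/100
merge 4/25 + 1/4 → 41/100
merge 27/100 + 8/25 → 59/100
merge 41/100 + 59/100 → 1
L = 3/20 + 27/100 + 41/100 + 59/100 + 1 = 121/50 = 2.42 bits/symbol.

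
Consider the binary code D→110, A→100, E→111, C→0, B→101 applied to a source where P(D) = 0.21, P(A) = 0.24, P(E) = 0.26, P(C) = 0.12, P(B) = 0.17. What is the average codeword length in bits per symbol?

2.76 bits/symbol

L̄ = Σ pᵢ·ℓᵢ = 0.21·3 + 0.24·3 + 0.26·3 + 0.12·1 + 0.17·3 = 2.76 bits/symbol.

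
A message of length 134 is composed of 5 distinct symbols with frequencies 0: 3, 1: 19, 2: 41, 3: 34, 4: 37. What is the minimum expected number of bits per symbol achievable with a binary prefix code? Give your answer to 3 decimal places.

Probabilities are the counts divided by 134.
Repeatedly combine the two least-probable nodes; the expected code length is the sum of the merged weights.
merge 3/134 + 19/134 → 11/67
merge 11/67 + 17/67 → 28/67
merge 37/134 + 41/134 → 39/67
merge 28/67 + 39/67 → 1
L = 11/67 + 28/67 + 39/67 + 1 = 145/67 ≈ 2.164 bits/symbol.

2.164 bits/symbol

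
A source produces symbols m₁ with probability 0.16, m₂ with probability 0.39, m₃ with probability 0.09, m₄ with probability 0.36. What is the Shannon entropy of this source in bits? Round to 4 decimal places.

1.7961 bits

H = −Σ pᵢ log₂ pᵢ.
−0.16·log₂(0.16) = 0.4230
−0.39·log₂(0.39) = 0.5298
−0.09·log₂(0.09) = 0.3127
−0.36·log₂(0.36) = 0.5306
Sum ≈ 1.7961 → 1.7961 bits.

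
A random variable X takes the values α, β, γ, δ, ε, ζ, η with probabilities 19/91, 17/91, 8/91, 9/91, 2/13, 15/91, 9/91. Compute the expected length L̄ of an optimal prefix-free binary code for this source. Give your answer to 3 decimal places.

Repeatedly combine the two least-probable nodes; the expected code length is the sum of the merged weights.
merge 8/91 + 9/91 → 17/91
merge 9/91 + 2/13 → 23/91
merge 15/91 + 17/91 → 32/91
merge 17/91 + 19/91 → 36/91
merge 23/91 + 32/91 → 55/91
merge 36/91 + 55/91 → 1
L = 17/91 + 23/91 + 32/91 + 36/91 + 55/91 + 1 = 254/91 ≈ 2.791 bits/symbol.

2.791 bits/symbol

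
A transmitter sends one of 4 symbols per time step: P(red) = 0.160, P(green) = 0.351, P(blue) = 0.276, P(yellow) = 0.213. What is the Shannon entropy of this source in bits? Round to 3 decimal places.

H = −Σ pᵢ log₂ pᵢ.
−0.160·log₂(0.160) = 0.4230
−0.351·log₂(0.351) = 0.5302
−0.276·log₂(0.276) = 0.5126
−0.213·log₂(0.213) = 0.4752
Sum ≈ 1.9410 → 1.941 bits.

1.941 bits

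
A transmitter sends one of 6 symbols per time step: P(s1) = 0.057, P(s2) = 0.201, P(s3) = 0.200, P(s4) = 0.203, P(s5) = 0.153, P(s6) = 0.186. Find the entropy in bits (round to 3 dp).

2.498 bits

H = −Σ pᵢ log₂ pᵢ.
−0.057·log₂(0.057) = 0.2356
−0.201·log₂(0.201) = 0.4653
−0.200·log₂(0.200) = 0.4644
−0.203·log₂(0.203) = 0.4670
−0.153·log₂(0.153) = 0.4144
−0.186·log₂(0.186) = 0.4514
Sum ≈ 2.4979 → 2.498 bits.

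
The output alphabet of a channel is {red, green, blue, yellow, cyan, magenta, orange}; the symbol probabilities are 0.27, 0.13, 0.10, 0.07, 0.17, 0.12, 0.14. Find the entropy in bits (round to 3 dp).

H = −Σ pᵢ log₂ pᵢ.
−0.27·log₂(0.27) = 0.5100
−0.13·log₂(0.13) = 0.3826
−0.10·log₂(0.10) = 0.3322
−0.07·log₂(0.07) = 0.2686
−0.17·log₂(0.17) = 0.4346
−0.12·log₂(0.12) = 0.3671
−0.14·log₂(0.14) = 0.3971
Sum ≈ 2.6922 → 2.692 bits.

2.692 bits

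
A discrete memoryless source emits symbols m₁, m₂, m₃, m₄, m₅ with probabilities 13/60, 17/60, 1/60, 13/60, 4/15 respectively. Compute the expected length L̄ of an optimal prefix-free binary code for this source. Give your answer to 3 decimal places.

Repeatedly combine the two least-probable nodes; the expected code length is the sum of the merged weights.
merge 1/60 + 13/60 → 7/30
merge 13/60 + 7/30 → 9/20
merge 4/15 + 17/60 → 11/20
merge 9/20 + 11/20 → 1
L = 7/30 + 9/20 + 11/20 + 1 = 67/30 ≈ 2.233 bits/symbol.

2.233 bits/symbol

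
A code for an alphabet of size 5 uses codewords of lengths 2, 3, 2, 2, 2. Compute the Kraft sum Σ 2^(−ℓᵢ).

With common denominator 2^3 = 8: Σ 2^(−ℓᵢ) = 2/8 + 1/8 + 2/8 + 2/8 + 2/8 = 9/8 = 1.125.

1.125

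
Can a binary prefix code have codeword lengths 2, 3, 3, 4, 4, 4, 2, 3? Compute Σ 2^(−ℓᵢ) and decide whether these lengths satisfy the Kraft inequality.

With common denominator 2^4 = 16: Σ 2^(−ℓᵢ) = 4/16 + 2/16 + 2/16 + 1/16 + 1/16 + 1/16 + 4/16 + 2/16 = 17/16 = 1.0625.
Kraft's inequality requires Σ ≤ 1; here Σ = 1.0625 > 1, so no such prefix code exists.

1.0625; no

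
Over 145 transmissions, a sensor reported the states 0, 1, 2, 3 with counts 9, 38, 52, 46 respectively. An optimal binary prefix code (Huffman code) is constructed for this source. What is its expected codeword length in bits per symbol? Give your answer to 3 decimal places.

1.966 bits/symbol

Probabilities are the counts divided by 145.
Repeatedly combine the two least-probable nodes; the expected code length is the sum of the merged weights.
merge 9/145 + 38/145 → 47/145
merge 46/145 + 47/145 → 93/145
merge 52/145 + 93/145 → 1
L = 47/145 + 93/145 + 1 = 57/29 ≈ 1.966 bits/symbol.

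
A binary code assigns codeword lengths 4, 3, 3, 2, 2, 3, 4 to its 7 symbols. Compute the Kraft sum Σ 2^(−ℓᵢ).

With common denominator 2^4 = 16: Σ 2^(−ℓᵢ) = 1/16 + 2/16 + 2/16 + 4/16 + 4/16 + 2/16 + 1/16 = 16/16 = 1.

1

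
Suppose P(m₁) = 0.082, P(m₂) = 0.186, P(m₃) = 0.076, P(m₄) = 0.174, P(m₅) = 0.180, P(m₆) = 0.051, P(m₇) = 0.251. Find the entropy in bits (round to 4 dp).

2.6336 bits

H = −Σ pᵢ log₂ pᵢ.
−0.082·log₂(0.082) = 0.2959
−0.186·log₂(0.186) = 0.4514
−0.076·log₂(0.076) = 0.2826
−0.174·log₂(0.174) = 0.4390
−0.180·log₂(0.180) = 0.4453
−0.051·log₂(0.051) = 0.2190
−0.251·log₂(0.251) = 0.5006
Sum ≈ 2.6336 → 2.6336 bits.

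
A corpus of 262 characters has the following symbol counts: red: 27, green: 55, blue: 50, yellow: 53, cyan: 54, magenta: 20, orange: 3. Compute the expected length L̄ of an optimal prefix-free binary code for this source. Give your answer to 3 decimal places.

Probabilities are the counts divided by 262.
Repeatedly combine the two least-probable nodes; the expected code length is the sum of the merged weights.
merge 3/262 + 10/131 → 23/262
merge 23/262 + 27/262 → 25/131
merge 25/131 + 25/131 → 50/131
merge 53/262 + 27/131 → 107/262
merge 55/262 + 50/131 → 155/262
merge 107/262 + 155/262 → 1
L = 23/262 + 25/131 + 50/131 + 107/262 + 155/262 + 1 = 697/262 ≈ 2.660 bits/symbol.

2.660 bits/symbol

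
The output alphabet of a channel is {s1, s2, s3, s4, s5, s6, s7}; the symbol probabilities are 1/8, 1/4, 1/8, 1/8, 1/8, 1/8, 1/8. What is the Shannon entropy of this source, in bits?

2.75 bits

Each probability is a power of 1/2, so log₂(1/p) is an integer.
H = Σ p·log₂(1/p) = 1/8·3 + 1/4·2 + 1/8·3 + 1/8·3 + 1/8·3 + 1/8·3 + 1/8·3 = 2.75 bits.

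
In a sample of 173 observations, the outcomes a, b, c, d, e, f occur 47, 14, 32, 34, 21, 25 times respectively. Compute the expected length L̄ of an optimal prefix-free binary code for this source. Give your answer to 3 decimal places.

2.532 bits/symbol

Probabilities are the counts divided by 173.
Repeatedly combine the two least-probable nodes; the expected code length is the sum of the merged weights.
merge 14/173 + 21/173 → 35/173
merge 25/173 + 32/173 → 57/173
merge 34/173 + 35/173 → 69/173
merge 47/173 + 57/173 → 104/173
merge 69/173 + 104/173 → 1
L = 35/173 + 57/173 + 69/173 + 104/173 + 1 = 438/173 ≈ 2.532 bits/symbol.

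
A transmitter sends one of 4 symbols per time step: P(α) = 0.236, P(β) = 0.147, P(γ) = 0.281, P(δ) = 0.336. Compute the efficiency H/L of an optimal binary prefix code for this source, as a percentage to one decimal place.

97.1%

Entropy H = −Σ p log₂ p ≈ 1.9415 bits.
Huffman merges: 147/1000+59/250→383/1000; 281/1000+42/125→617/1000; 383/1000+617/1000→1. L = 2 ≈ 2.0000.
Efficiency = H/L = 1.9415/2.0000 = 97.1%.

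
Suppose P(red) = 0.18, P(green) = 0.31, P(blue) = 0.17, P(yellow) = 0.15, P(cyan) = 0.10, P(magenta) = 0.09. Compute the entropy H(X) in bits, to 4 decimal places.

2.4591 bits

H = −Σ pᵢ log₂ pᵢ.
−0.18·log₂(0.18) = 0.4453
−0.31·log₂(0.31) = 0.5238
−0.17·log₂(0.17) = 0.4346
−0.15·log₂(0.15) = 0.4105
−0.10·log₂(0.10) = 0.3322
−0.09·log₂(0.09) = 0.3127
Sum ≈ 2.4591 → 2.4591 bits.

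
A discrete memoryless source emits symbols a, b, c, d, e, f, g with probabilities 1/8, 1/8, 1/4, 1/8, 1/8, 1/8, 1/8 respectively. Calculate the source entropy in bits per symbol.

Each probability is a power of 1/2, so log₂(1/p) is an integer.
H = Σ p·log₂(1/p) = 1/8·3 + 1/8·3 + 1/4·2 + 1/8·3 + 1/8·3 + 1/8·3 + 1/8·3 = 2.75 bits.

2.75 bits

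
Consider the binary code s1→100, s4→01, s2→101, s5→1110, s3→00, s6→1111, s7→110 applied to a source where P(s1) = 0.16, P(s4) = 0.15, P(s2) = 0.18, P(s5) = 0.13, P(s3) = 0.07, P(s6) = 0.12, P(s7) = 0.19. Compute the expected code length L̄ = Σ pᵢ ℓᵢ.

3.03 bits/symbol

L̄ = Σ pᵢ·ℓᵢ = 0.16·3 + 0.15·2 + 0.18·3 + 0.13·4 + 0.07·2 + 0.12·4 + 0.19·3 = 3.03 bits/symbol.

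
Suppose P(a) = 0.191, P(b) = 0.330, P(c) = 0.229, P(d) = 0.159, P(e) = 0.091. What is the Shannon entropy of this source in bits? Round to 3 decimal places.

2.207 bits

H = −Σ pᵢ log₂ pᵢ.
−0.191·log₂(0.191) = 0.4562
−0.330·log₂(0.330) = 0.5278
−0.229·log₂(0.229) = 0.4870
−0.159·log₂(0.159) = 0.4218
−0.091·log₂(0.091) = 0.3147
Sum ≈ 2.2075 → 2.207 bits.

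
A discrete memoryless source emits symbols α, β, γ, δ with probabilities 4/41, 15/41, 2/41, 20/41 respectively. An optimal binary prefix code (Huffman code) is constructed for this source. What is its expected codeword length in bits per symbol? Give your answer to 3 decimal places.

1.659 bits/symbol

Repeatedly combine the two least-probable nodes; the expected code length is the sum of the merged weights.
merge 2/41 + 4/41 → 6/41
merge 6/41 + 15/41 → 21/41
merge 20/41 + 21/41 → 1
L = 6/41 + 21/41 + 1 = 68/41 ≈ 1.659 bits/symbol.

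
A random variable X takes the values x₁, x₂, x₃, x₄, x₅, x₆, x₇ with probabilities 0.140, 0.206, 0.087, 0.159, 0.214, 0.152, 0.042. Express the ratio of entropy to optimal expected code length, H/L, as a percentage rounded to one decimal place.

98.8%

Entropy H = −Σ p log₂ p ≈ 2.6761 bits.
Huffman merges: 21/500+87/1000→129/1000; 129/1000+7/50→269/1000; 19/125+159/1000→311/1000; 103/500+107/500→21/50; 269/1000+311/1000→29/50; 21/50+29/50→1. L = 2709/1000 ≈ 2.7090.
Efficiency = H/L = 2.6761/2.7090 = 98.8%.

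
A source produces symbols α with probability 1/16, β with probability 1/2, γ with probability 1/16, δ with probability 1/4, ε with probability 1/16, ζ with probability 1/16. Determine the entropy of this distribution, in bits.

Each probability is a power of 1/2, so log₂(1/p) is an integer.
H = Σ p·log₂(1/p) = 1/16·4 + 1/2·1 + 1/16·4 + 1/4·2 + 1/16·4 + 1/16·4 = 2 bits.

2 bits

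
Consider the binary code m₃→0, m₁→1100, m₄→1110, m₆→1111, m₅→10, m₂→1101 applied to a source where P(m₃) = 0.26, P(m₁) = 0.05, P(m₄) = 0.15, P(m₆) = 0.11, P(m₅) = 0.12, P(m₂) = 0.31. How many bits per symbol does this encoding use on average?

2.98 bits/symbol

L̄ = Σ pᵢ·ℓᵢ = 0.26·1 + 0.05·4 + 0.15·4 + 0.11·4 + 0.12·2 + 0.31·4 = 2.98 bits/symbol.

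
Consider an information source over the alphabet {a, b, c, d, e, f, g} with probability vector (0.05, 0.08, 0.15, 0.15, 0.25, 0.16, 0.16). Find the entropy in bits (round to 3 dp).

2.675 bits

H = −Σ pᵢ log₂ pᵢ.
−0.05·log₂(0.05) = 0.2161
−0.08·log₂(0.08) = 0.2915
−0.15·log₂(0.15) = 0.4105
−0.15·log₂(0.15) = 0.4105
−0.25·log₂(0.25) = 0.5000
−0.16·log₂(0.16) = 0.4230
−0.16·log₂(0.16) = 0.4230
Sum ≈ 2.6747 → 2.675 bits.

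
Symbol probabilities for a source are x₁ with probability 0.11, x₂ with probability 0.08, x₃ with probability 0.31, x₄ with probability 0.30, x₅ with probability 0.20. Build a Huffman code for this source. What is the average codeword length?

2.19 bits/symbol

Repeatedly combine the two least-probable nodes; the expected code length is the sum of the merged weights.
merge 2/25 + 11/100 → 19/100
merge 19/100 + 1/5 → 39/100
merge 3/10 + 31/100 → 61/100
merge 39/100 + 61/100 → 1
L = 19/100 + 39/100 + 61/100 + 1 = 219/100 = 2.19 bits/symbol.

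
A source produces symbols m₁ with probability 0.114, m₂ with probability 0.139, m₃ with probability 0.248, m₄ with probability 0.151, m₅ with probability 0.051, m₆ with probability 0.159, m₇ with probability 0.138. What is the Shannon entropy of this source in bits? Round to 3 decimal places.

2.699 bits

H = −Σ pᵢ log₂ pᵢ.
−0.114·log₂(0.114) = 0.3571
−0.139·log₂(0.139) = 0.3957
−0.248·log₂(0.248) = 0.4989
−0.151·log₂(0.151) = 0.4118
−0.051·log₂(0.051) = 0.2190
−0.159·log₂(0.159) = 0.4218
−0.138·log₂(0.138) = 0.3943
Sum ≈ 2.6986 → 2.699 bits.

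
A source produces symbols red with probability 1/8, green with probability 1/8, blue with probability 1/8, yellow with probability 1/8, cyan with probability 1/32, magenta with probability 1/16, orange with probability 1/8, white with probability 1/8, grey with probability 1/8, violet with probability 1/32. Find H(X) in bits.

Each probability is a power of 1/2, so log₂(1/p) is an integer.
H = Σ p·log₂(1/p) = 1/8·3 + 1/8·3 + 1/8·3 + 1/8·3 + 1/32·5 + 1/16·4 + 1/8·3 + 1/8·3 + 1/8·3 + 1/32·5 = 3.1875 bits.

3.1875 bits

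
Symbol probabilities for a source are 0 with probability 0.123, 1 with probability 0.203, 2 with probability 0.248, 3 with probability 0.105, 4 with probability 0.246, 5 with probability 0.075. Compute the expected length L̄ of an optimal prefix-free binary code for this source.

Repeatedly combine the two least-probable nodes; the expected code length is the sum of the merged weights.
merge 3/40 + 21/200 → 9/50
merge 123/1000 + 9/50 → 303/1000
merge 203/1000 + 123/500 → 449/1000
merge 31/125 + 303/1000 → 551/1000
merge 449/1000 + 551/1000 → 1
L = 9/50 + 303/1000 + 449/1000 + 551/1000 + 1 = 2483/1000 = 2.483 bits/symbol.

2.483 bits/symbol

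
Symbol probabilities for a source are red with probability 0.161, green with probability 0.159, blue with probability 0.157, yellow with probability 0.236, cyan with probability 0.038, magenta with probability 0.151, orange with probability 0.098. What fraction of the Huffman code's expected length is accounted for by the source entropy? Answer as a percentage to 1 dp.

97.7%

Entropy H = −Σ p log₂ p ≈ 2.6765 bits.
Huffman merges: 19/500+49/500→17/125; 17/125+151/1000→287/1000; 157/1000+159/1000→79/250; 161/1000+59/250→397/1000; 287/1000+79/250→603/1000; 397/1000+603/1000→1. L = 2739/1000 ≈ 2.7390.
Efficiency = H/L = 2.6765/2.7390 = 97.7%.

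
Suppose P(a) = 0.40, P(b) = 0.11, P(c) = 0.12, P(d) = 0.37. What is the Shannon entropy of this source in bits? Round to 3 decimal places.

1.777 bits

H = −Σ pᵢ log₂ pᵢ.
−0.40·log₂(0.40) = 0.5288
−0.11·log₂(0.11) = 0.3503
−0.12·log₂(0.12) = 0.3671
−0.37·log₂(0.37) = 0.5307
Sum ≈ 1.7769 → 1.777 bits.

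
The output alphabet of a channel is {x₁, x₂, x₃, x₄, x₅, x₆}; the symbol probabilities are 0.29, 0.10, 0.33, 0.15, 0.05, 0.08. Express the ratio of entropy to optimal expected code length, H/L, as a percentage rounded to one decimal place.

97.3%

Entropy H = −Σ p log₂ p ≈ 2.2961 bits.
Huffman merges: 1/20+2/25→13/100; 1/10+13/100→23/100; 3/20+23/100→19/50; 29/100+33/100→31/50; 19/50+31/50→1. L = 59/25 ≈ 2.3600.
Efficiency = H/L = 2.2961/2.3600 = 97.3%.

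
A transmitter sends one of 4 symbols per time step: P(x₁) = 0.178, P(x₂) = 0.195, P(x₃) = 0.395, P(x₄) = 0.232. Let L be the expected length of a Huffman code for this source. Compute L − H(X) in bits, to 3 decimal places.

Entropy H = −Σ p log₂ p ≈ 1.9215 bits.
Huffman merges: 89/500+39/200→373/1000; 29/125+373/1000→121/200; 79/200+121/200→1. L = 989/500 ≈ 1.9780.
L − H = 1.9780 − 1.9215 = 0.057 bits.

0.057 bits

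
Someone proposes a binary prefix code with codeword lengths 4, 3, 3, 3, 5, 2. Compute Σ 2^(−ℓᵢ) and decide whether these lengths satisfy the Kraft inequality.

0.71875; yes

With common denominator 2^5 = 32: Σ 2^(−ℓᵢ) = 2/32 + 4/32 + 4/32 + 4/32 + 1/32 + 8/32 = 23/32 = 0.71875.
Kraft's inequality requires Σ ≤ 1; here Σ = 0.71875 ≤ 1, so such a prefix code exists.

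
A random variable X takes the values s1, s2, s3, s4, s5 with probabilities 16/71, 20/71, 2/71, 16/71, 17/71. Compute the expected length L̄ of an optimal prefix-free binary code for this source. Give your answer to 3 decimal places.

2.254 bits/symbol

Repeatedly combine the two least-probable nodes; the expected code length is the sum of the merged weights.
merge 2/71 + 16/71 → 18/71
merge 16/71 + 17/71 → 33/71
merge 18/71 + 20/71 → 38/71
merge 33/71 + 38/71 → 1
L = 18/71 + 33/71 + 38/71 + 1 = 160/71 ≈ 2.254 bits/symbol.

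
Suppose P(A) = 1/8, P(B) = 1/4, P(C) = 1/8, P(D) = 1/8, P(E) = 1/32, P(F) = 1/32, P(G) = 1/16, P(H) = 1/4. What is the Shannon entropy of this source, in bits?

Each probability is a power of 1/2, so log₂(1/p) is an integer.
H = Σ p·log₂(1/p) = 1/8·3 + 1/4·2 + 1/8·3 + 1/8·3 + 1/32·5 + 1/32·5 + 1/16·4 + 1/4·2 = 2.6875 bits.

2.6875 bits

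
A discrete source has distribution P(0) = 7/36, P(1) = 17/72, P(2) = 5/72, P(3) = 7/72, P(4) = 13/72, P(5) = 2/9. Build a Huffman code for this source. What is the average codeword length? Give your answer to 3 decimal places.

Repeatedly combine the two least-probable nodes; the expected code length is the sum of the merged weights.
merge 5/72 + 7/72 → 1/6
merge 1/6 + 13/72 → 25/72
merge 7/36 + 2/9 → 5/12
merge 17/72 + 25/72 → 7/12
merge 5/12 + 7/12 → 1
L = 1/6 + 25/72 + 5/12 + 7/12 + 1 = 181/72 ≈ 2.514 bits/symbol.

2.514 bits/symbol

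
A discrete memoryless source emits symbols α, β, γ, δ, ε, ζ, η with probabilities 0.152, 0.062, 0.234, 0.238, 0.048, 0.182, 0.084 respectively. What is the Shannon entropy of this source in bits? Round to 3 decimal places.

H = −Σ pᵢ log₂ pᵢ.
−0.152·log₂(0.152) = 0.4131
−0.062·log₂(0.062) = 0.2487
−0.234·log₂(0.234) = 0.4903
−0.238·log₂(0.238) = 0.4929
−0.048·log₂(0.048) = 0.2103
−0.182·log₂(0.182) = 0.4474
−0.084·log₂(0.084) = 0.3002
Sum ≈ 2.6029 → 2.603 bits.

2.603 bits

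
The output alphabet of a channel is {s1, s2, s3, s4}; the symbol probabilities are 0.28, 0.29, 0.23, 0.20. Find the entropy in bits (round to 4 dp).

1.9842 bits

H = −Σ pᵢ log₂ pᵢ.
−0.28·log₂(0.28) = 0.5142
−0.29·log₂(0.29) = 0.5179
−0.23·log₂(0.23) = 0.4877
−0.20·log₂(0.20) = 0.4644
Sum ≈ 1.9842 → 1.9842 bits.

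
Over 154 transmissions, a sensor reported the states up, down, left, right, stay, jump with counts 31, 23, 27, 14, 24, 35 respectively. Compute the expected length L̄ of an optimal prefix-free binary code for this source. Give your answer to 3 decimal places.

2.571 bits/symbol

Probabilities are the counts divided by 154.
Repeatedly combine the two least-probable nodes; the expected code length is the sum of the merged weights.
merge 1/11 + 23/154 → 37/154
merge 12/77 + 27/154 → 51/154
merge 31/154 + 5/22 → 3/7
merge 37/154 + 51/154 → 4/7
merge 3/7 + 4/7 → 1
L = 37/154 + 51/154 + 3/7 + 4/7 + 1 = 18/7 ≈ 2.571 bits/symbol.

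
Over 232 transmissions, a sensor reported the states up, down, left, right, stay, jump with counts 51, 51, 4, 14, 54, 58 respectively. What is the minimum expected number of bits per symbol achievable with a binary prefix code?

2.375 bits/symbol

Probabilities are the counts divided by 232.
Repeatedly combine the two least-probable nodes; the expected code length is the sum of the merged weights.
merge 1/58 + 7/116 → 9/116
merge 9/116 + 51/232 → 69/232
merge 51/232 + 27/116 → 105/232
merge 1/4 + 69/232 → 127/232
merge 105/232 + 127/232 → 1
L = 9/116 + 69/232 + 105/232 + 127/232 + 1 = 19/8 = 2.375 bits/symbol.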